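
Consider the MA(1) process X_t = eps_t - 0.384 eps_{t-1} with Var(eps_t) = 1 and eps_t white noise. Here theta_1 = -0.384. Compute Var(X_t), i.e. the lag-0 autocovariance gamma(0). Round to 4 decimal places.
\gamma(0) = 1.1475

For an MA(q) process X_t = eps_t + sum_i theta_i eps_{t-i} with
Var(eps_t) = sigma^2, the variance is
  gamma(0) = sigma^2 * (1 + sum_i theta_i^2).
  sum_i theta_i^2 = (-0.384)^2 = 0.147456.
  gamma(0) = 1 * (1 + 0.147456) = 1 * 1.147456 = 1.147456, which rounds to 1.1475.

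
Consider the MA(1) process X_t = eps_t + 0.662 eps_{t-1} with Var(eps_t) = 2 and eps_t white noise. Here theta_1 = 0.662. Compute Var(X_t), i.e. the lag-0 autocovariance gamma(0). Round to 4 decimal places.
\gamma(0) = 2.8765

For an MA(q) process X_t = eps_t + sum_i theta_i eps_{t-i} with
Var(eps_t) = sigma^2, the variance is
  gamma(0) = sigma^2 * (1 + sum_i theta_i^2).
  sum_i theta_i^2 = (0.662)^2 = 0.438244.
  gamma(0) = 2 * (1 + 0.438244) = 2 * 1.438244 = 2.876488, which rounds to 2.8765.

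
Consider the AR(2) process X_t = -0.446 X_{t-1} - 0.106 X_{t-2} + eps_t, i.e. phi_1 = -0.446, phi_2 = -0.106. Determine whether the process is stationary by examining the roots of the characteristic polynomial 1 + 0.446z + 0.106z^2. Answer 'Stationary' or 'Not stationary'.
\text{Stationary}

The AR(p) characteristic polynomial is P(z) = 1 + 0.446z + 0.106z^2.
Stationarity requires all roots to lie outside the unit circle, i.e. |z| > 1 for every root.
Set 1 + (0.446) z + (0.106) z^2 = 0, i.e. a z^2 + b z + c = 0 with a = 0.106, b = 0.446, c = 1.
Discriminant D = b^2 - 4ac = (0.446)^2 - 4*(0.106)*1 = 0.198916 - (0.424) = -0.225084.
D < 0, so the roots are the complex-conjugate pair z = (-b +/- i sqrt(-D)) / (2a) = -2.1038 +/- 2.2379i.
For a conjugate pair |z|^2 = z * conj(z) = (product of roots) = c/a = 1/(0.106) = 9.433962, so |z| = sqrt(9.433962) = 3.0715 for both roots.
Moduli of all roots: 3.0715, 3.0715.
All moduli strictly greater than 1? Yes.
Verdict: Stationary.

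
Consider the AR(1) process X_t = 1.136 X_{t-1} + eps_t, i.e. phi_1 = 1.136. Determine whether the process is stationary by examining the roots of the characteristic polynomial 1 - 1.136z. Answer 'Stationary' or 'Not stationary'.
\text{Not stationary}

The AR(p) characteristic polynomial is P(z) = 1 - 1.136z.
Stationarity requires all roots to lie outside the unit circle, i.e. |z| > 1 for every root.
This is linear in z: 1 + (-1.136) z = 0  =>  z = -1/(-1.136) = 0.880282,  |z| = 0.880282.
Moduli of all roots: 0.8803.
All moduli strictly greater than 1? No.
Verdict: Not stationary.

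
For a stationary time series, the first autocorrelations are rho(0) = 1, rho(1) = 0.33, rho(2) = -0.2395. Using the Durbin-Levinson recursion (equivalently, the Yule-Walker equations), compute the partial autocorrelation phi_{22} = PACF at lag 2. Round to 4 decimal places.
\phi_{22} = -0.3910

The PACF at lag k is phi_{kk}, the last component of the solution
to the Yule-Walker system G_k phi = r_k where
  (G_k)_{ij} = rho(|i - j|), (r_k)_i = rho(i), i,j = 1..k.
Equivalently, Durbin-Levinson gives phi_{kk} iteratively:
  phi_{11} = rho(1)
  phi_{kk} = [rho(k) - sum_{j=1..k-1} phi_{k-1,j} rho(k-j)]
            / [1 - sum_{j=1..k-1} phi_{k-1,j} rho(j)],
  phi_{k,j} = phi_{k-1,j} - phi_{kk} phi_{k-1,k-j},  j = 1..k-1.
Step k = 1:
  phi_11 = rho(1) = 0.33.
Step k = 2:
  phi_22 = [rho(2) - phi_11 rho(1)] / [1 - phi_11 rho(1)] = [-0.2395 - (0.33)(0.33)] / [1 - (0.33)(0.33)]
         = -0.3484 / 0.8911 = -0.391.
Therefore phi_{22} = -0.3910.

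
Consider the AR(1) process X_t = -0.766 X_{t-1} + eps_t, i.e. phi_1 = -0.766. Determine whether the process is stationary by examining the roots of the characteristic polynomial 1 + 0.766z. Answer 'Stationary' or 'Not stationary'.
\text{Stationary}

The AR(p) characteristic polynomial is P(z) = 1 + 0.766z.
Stationarity requires all roots to lie outside the unit circle, i.e. |z| > 1 for every root.
This is linear in z: 1 + (0.766) z = 0  =>  z = -1/(0.766) = -1.305483,  |z| = 1.305483.
Moduli of all roots: 1.3055.
All moduli strictly greater than 1? Yes.
Verdict: Stationary.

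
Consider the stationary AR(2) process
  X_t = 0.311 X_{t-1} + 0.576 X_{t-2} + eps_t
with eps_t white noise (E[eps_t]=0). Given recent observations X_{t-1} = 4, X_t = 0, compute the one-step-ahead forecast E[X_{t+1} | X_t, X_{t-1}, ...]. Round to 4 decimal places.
E[X_{t+1} \mid \mathcal F_t] = 2.3040

For an AR(p) model X_t = c + sum_i phi_i X_{t-i} + eps_t, the
one-step-ahead conditional mean is
  E[X_{t+1} | X_t, ...] = c + sum_i phi_i X_{t+1-i}.
Substitute known values:
  E[X_{t+1} | ...] = (0.311) * (0) + (0.576) * (4)
                   = 2.3040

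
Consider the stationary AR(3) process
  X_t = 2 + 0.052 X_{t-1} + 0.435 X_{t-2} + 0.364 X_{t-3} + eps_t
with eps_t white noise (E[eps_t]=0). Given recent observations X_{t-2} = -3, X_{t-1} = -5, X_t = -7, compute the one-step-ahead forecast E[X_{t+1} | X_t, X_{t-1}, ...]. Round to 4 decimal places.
E[X_{t+1} \mid \mathcal F_t] = -1.6310

For an AR(p) model X_t = c + sum_i phi_i X_{t-i} + eps_t, the
one-step-ahead conditional mean is
  E[X_{t+1} | X_t, ...] = c + sum_i phi_i X_{t+1-i}.
Substitute known values:
  E[X_{t+1} | ...] = 2 + (0.052) * (-7) + (0.435) * (-5) + (0.364) * (-3)
                   = -1.6310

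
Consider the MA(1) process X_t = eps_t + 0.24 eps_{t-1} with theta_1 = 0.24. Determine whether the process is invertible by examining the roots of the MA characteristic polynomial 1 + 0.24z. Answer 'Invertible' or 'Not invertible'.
\text{Invertible}

The MA(q) characteristic polynomial is P(z) = 1 + 0.24z.
Invertibility requires all roots to lie outside the unit circle, i.e. |z| > 1 for every root.
This is linear in z: 1 + (0.24) z = 0  =>  z = -1/(0.24) = -4.166667,  |z| = 4.166667.
Moduli of all roots: 4.1667.
All moduli strictly greater than 1? Yes.
Verdict: Invertible.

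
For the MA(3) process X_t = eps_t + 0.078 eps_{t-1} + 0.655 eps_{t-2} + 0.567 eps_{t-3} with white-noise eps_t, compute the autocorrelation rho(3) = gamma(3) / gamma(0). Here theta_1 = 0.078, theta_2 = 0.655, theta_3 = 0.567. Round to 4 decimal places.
\rho(3) = 0.3228

For an MA(q) process with theta_0 = 1, the autocovariance is
  gamma(k) = sigma^2 * sum_{i=0..q-k} theta_i * theta_{i+k},
and rho(k) = gamma(k) / gamma(0). Sigma^2 cancels.
  numerator   = (1)*(0.567) = 0.567.
  denominator = (1)^2 + (0.078)^2 + (0.655)^2 + (0.567)^2 = 1.756598.
  rho(3) = 0.567 / 1.756598 = 0.3228.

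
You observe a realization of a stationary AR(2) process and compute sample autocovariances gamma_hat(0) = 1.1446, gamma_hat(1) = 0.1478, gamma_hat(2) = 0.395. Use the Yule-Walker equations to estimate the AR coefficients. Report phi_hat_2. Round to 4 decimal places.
\hat\phi_{2} = 0.3340

The Yule-Walker equations for an AR(p) process read, in matrix form,
  Gamma_p phi = r_p,   with   (Gamma_p)_{ij} = gamma(|i - j|),
                       (r_p)_i = gamma(i),   i,j = 1..p.
Substitute the sample gammas (Toeplitz matrix and right-hand side of size 2):
  Gamma_p = [[1.1446, 0.1478], [0.1478, 1.1446]]
  r_p     = [0.1478, 0.395]
Written out:
  1.1446 phi_1 + 0.1478 phi_2 = 0.1478
  0.1478 phi_1 + 1.1446 phi_2 = 0.395
Solve by Cramer's rule:
  det = gamma(0)^2 - gamma(1)^2 = (1.1446)^2 - (0.1478)^2 = 1.31010916 - 0.02184484 = 1.28826432
  phi_hat_1 = [gamma(1) gamma(0) - gamma(1) gamma(2)] / det = [(0.1478)(1.1446) - (0.1478)(0.395)] / 1.28826432 = 0.11079088 / 1.28826432 = 0.086
  phi_hat_2 = [gamma(0) gamma(2) - gamma(1)^2] / det = [(1.1446)(0.395) - (0.1478)^2] / 1.28826432 = 0.43027216 / 1.28826432 = 0.334
So phi_hat = [0.0860, 0.3340].
Therefore phi_hat_2 = 0.3340.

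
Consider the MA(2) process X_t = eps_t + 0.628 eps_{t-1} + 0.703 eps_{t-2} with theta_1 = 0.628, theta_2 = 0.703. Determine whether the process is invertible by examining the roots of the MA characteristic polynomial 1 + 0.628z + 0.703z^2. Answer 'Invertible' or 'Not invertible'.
\text{Invertible}

The MA(q) characteristic polynomial is P(z) = 1 + 0.628z + 0.703z^2.
Invertibility requires all roots to lie outside the unit circle, i.e. |z| > 1 for every root.
Set 1 + (0.628) z + (0.703) z^2 = 0, i.e. a z^2 + b z + c = 0 with a = 0.703, b = 0.628, c = 1.
Discriminant D = b^2 - 4ac = (0.628)^2 - 4*(0.703)*1 = 0.394384 - (2.812) = -2.417616.
D < 0, so the roots are the complex-conjugate pair z = (-b +/- i sqrt(-D)) / (2a) = -0.4467 +/- 1.1059i.
For a conjugate pair |z|^2 = z * conj(z) = (product of roots) = c/a = 1/(0.703) = 1.422475, so |z| = sqrt(1.422475) = 1.1927 for both roots.
Moduli of all roots: 1.1927, 1.1927.
All moduli strictly greater than 1? Yes.
Verdict: Invertible.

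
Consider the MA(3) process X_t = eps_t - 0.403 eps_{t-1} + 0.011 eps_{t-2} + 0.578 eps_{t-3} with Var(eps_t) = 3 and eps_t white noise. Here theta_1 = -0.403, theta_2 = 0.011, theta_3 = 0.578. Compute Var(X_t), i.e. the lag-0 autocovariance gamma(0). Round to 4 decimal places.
\gamma(0) = 4.4898

For an MA(q) process X_t = eps_t + sum_i theta_i eps_{t-i} with
Var(eps_t) = sigma^2, the variance is
  gamma(0) = sigma^2 * (1 + sum_i theta_i^2).
  sum_i theta_i^2 = (-0.403)^2 + (0.011)^2 + (0.578)^2 = 0.162409 + 0.000121 + 0.334084 = 0.496614.
  gamma(0) = 3 * (1 + 0.496614) = 3 * 1.496614 = 4.489842, which rounds to 4.4898.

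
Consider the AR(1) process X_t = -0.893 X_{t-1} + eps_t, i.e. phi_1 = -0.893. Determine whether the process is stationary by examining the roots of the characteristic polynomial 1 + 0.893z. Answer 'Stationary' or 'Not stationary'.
\text{Stationary}

The AR(p) characteristic polynomial is P(z) = 1 + 0.893z.
Stationarity requires all roots to lie outside the unit circle, i.e. |z| > 1 for every root.
This is linear in z: 1 + (0.893) z = 0  =>  z = -1/(0.893) = -1.119821,  |z| = 1.119821.
Moduli of all roots: 1.1198.
All moduli strictly greater than 1? Yes.
Verdict: Stationary.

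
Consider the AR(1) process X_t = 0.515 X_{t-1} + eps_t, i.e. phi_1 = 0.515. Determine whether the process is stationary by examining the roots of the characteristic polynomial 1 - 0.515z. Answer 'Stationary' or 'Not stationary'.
\text{Stationary}

The AR(p) characteristic polynomial is P(z) = 1 - 0.515z.
Stationarity requires all roots to lie outside the unit circle, i.e. |z| > 1 for every root.
This is linear in z: 1 + (-0.515) z = 0  =>  z = -1/(-0.515) = 1.941748,  |z| = 1.941748.
Moduli of all roots: 1.9417.
All moduli strictly greater than 1? Yes.
Verdict: Stationary.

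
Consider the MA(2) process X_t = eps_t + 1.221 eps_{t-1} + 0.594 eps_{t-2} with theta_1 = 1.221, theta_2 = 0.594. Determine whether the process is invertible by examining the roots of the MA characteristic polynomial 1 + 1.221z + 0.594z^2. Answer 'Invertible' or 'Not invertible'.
\text{Invertible}

The MA(q) characteristic polynomial is P(z) = 1 + 1.221z + 0.594z^2.
Invertibility requires all roots to lie outside the unit circle, i.e. |z| > 1 for every root.
Set 1 + (1.221) z + (0.594) z^2 = 0, i.e. a z^2 + b z + c = 0 with a = 0.594, b = 1.221, c = 1.
Discriminant D = b^2 - 4ac = (1.221)^2 - 4*(0.594)*1 = 1.490841 - (2.376) = -0.885159.
D < 0, so the roots are the complex-conjugate pair z = (-b +/- i sqrt(-D)) / (2a) = -1.0278 +/- 0.7919i.
For a conjugate pair |z|^2 = z * conj(z) = (product of roots) = c/a = 1/(0.594) = 1.683502, so |z| = sqrt(1.683502) = 1.2975 for both roots.
Moduli of all roots: 1.2975, 1.2975.
All moduli strictly greater than 1? Yes.
Verdict: Invertible.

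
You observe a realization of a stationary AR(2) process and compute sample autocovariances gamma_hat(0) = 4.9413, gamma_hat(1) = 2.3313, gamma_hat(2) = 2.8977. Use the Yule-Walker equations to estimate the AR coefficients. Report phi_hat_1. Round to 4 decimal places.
\hat\phi_{1} = 0.2510

The Yule-Walker equations for an AR(p) process read, in matrix form,
  Gamma_p phi = r_p,   with   (Gamma_p)_{ij} = gamma(|i - j|),
                       (r_p)_i = gamma(i),   i,j = 1..p.
Substitute the sample gammas (Toeplitz matrix and right-hand side of size 2):
  Gamma_p = [[4.9413, 2.3313], [2.3313, 4.9413]]
  r_p     = [2.3313, 2.8977]
Written out:
  4.9413 phi_1 + 2.3313 phi_2 = 2.3313
  2.3313 phi_1 + 4.9413 phi_2 = 2.8977
Solve by Cramer's rule:
  det = gamma(0)^2 - gamma(1)^2 = (4.9413)^2 - (2.3313)^2 = 24.41644569 - 5.43495969 = 18.981486
  phi_hat_1 = [gamma(1) gamma(0) - gamma(1) gamma(2)] / det = [(2.3313)(4.9413) - (2.3313)(2.8977)] / 18.981486 = 4.76424468 / 18.981486 = 0.251
  phi_hat_2 = [gamma(0) gamma(2) - gamma(1)^2] / det = [(4.9413)(2.8977) - (2.3313)^2] / 18.981486 = 8.88344532 / 18.981486 = 0.468
So phi_hat = [0.2510, 0.4680].
Therefore phi_hat_1 = 0.2510.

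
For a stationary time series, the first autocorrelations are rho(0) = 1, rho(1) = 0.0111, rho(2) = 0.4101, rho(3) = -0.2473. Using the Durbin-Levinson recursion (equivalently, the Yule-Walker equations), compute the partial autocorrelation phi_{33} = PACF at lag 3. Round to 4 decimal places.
\phi_{33} = -0.3060

The PACF at lag k is phi_{kk}, the last component of the solution
to the Yule-Walker system G_k phi = r_k where
  (G_k)_{ij} = rho(|i - j|), (r_k)_i = rho(i), i,j = 1..k.
Equivalently, Durbin-Levinson gives phi_{kk} iteratively:
  phi_{11} = rho(1)
  phi_{kk} = [rho(k) - sum_{j=1..k-1} phi_{k-1,j} rho(k-j)]
            / [1 - sum_{j=1..k-1} phi_{k-1,j} rho(j)],
  phi_{k,j} = phi_{k-1,j} - phi_{kk} phi_{k-1,k-j},  j = 1..k-1.
Step k = 1:
  phi_11 = rho(1) = 0.0111.
Step k = 2:
  phi_22 = [rho(2) - phi_11 rho(1)] / [1 - phi_11 rho(1)] = [0.4101 - (0.0111)(0.0111)] / [1 - (0.0111)(0.0111)]
         = 0.40997679 / 0.99987679 = 0.410027.
  Update: phi_21 = phi_11 - phi_22 phi_11 = 0.0111 - (0.410027)(0.0111) = 0.006549.
Step k = 3:
  phi_33 = [rho(3) - phi_21 rho(2) - phi_22 rho(1)] / [1 - phi_21 rho(1) - phi_22 rho(2)]
    numerator   = -0.2473 - (0.006549)(0.4101) - (0.410027)(0.0111) = -0.25453692
    denominator = 1 - (0.006549)(0.0111) - (0.410027)(0.4101) = 0.83177511
  phi_33 = -0.25453692 / 0.83177511 = -0.306.
Therefore phi_{33} = -0.3060.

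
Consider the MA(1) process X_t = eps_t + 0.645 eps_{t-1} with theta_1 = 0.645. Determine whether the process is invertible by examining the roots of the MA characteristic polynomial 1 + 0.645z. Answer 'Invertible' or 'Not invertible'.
\text{Invertible}

The MA(q) characteristic polynomial is P(z) = 1 + 0.645z.
Invertibility requires all roots to lie outside the unit circle, i.e. |z| > 1 for every root.
This is linear in z: 1 + (0.645) z = 0  =>  z = -1/(0.645) = -1.550388,  |z| = 1.550388.
Moduli of all roots: 1.5504.
All moduli strictly greater than 1? Yes.
Verdict: Invertible.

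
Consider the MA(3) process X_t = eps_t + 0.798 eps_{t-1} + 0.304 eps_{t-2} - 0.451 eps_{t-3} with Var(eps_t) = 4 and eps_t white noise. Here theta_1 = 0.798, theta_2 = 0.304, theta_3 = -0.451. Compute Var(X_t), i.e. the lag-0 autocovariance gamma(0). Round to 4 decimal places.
\gamma(0) = 7.7305

For an MA(q) process X_t = eps_t + sum_i theta_i eps_{t-i} with
Var(eps_t) = sigma^2, the variance is
  gamma(0) = sigma^2 * (1 + sum_i theta_i^2).
  sum_i theta_i^2 = (0.798)^2 + (0.304)^2 + (-0.451)^2 = 0.636804 + 0.092416 + 0.203401 = 0.932621.
  gamma(0) = 4 * (1 + 0.932621) = 4 * 1.932621 = 7.730484, which rounds to 7.7305.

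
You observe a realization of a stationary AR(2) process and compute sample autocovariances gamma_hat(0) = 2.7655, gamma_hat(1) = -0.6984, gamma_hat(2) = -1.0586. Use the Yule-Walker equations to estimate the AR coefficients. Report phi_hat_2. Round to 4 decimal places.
\hat\phi_{2} = -0.4770

The Yule-Walker equations for an AR(p) process read, in matrix form,
  Gamma_p phi = r_p,   with   (Gamma_p)_{ij} = gamma(|i - j|),
                       (r_p)_i = gamma(i),   i,j = 1..p.
Substitute the sample gammas (Toeplitz matrix and right-hand side of size 2):
  Gamma_p = [[2.7655, -0.6984], [-0.6984, 2.7655]]
  r_p     = [-0.6984, -1.0586]
Written out:
  2.7655 phi_1 - 0.6984 phi_2 = -0.6984
  -0.6984 phi_1 + 2.7655 phi_2 = -1.0586
Solve by Cramer's rule:
  det = gamma(0)^2 - gamma(1)^2 = (2.7655)^2 - (-0.6984)^2 = 7.64799025 - 0.48776256 = 7.16022769
  phi_hat_1 = [gamma(1) gamma(0) - gamma(1) gamma(2)] / det = [(-0.6984)(2.7655) - (-0.6984)(-1.0586)] / 7.16022769 = -2.67075144 / 7.16022769 = -0.373
  phi_hat_2 = [gamma(0) gamma(2) - gamma(1)^2] / det = [(2.7655)(-1.0586) - (-0.6984)^2] / 7.16022769 = -3.41532086 / 7.16022769 = -0.477
So phi_hat = [-0.3730, -0.4770].
Therefore phi_hat_2 = -0.4770.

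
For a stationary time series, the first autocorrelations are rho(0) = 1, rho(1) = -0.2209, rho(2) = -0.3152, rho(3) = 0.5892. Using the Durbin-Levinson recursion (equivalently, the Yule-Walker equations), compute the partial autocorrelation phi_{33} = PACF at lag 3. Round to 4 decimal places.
\phi_{33} = 0.5030

The PACF at lag k is phi_{kk}, the last component of the solution
to the Yule-Walker system G_k phi = r_k where
  (G_k)_{ij} = rho(|i - j|), (r_k)_i = rho(i), i,j = 1..k.
Equivalently, Durbin-Levinson gives phi_{kk} iteratively:
  phi_{11} = rho(1)
  phi_{kk} = [rho(k) - sum_{j=1..k-1} phi_{k-1,j} rho(k-j)]
            / [1 - sum_{j=1..k-1} phi_{k-1,j} rho(j)],
  phi_{k,j} = phi_{k-1,j} - phi_{kk} phi_{k-1,k-j},  j = 1..k-1.
Step k = 1:
  phi_11 = rho(1) = -0.2209.
Step k = 2:
  phi_22 = [rho(2) - phi_11 rho(1)] / [1 - phi_11 rho(1)] = [-0.3152 - (-0.2209)(-0.2209)] / [1 - (-0.2209)(-0.2209)]
         = -0.36399681 / 0.95120319 = -0.38267.
  Update: phi_21 = phi_11 - phi_22 phi_11 = -0.2209 - (-0.38267)(-0.2209) = -0.305432.
Step k = 3:
  phi_33 = [rho(3) - phi_21 rho(2) - phi_22 rho(1)] / [1 - phi_21 rho(1) - phi_22 rho(2)]
    numerator   = 0.5892 - (-0.305432)(-0.3152) - (-0.38267)(-0.2209) = 0.40839613
    denominator = 1 - (-0.305432)(-0.2209) - (-0.38267)(-0.3152) = 0.81191257
  phi_33 = 0.40839613 / 0.81191257 = 0.503.
Therefore phi_{33} = 0.5030.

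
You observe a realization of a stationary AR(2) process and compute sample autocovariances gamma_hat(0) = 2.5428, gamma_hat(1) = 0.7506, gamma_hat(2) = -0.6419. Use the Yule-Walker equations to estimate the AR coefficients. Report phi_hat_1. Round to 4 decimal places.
\hat\phi_{1} = 0.4050

The Yule-Walker equations for an AR(p) process read, in matrix form,
  Gamma_p phi = r_p,   with   (Gamma_p)_{ij} = gamma(|i - j|),
                       (r_p)_i = gamma(i),   i,j = 1..p.
Substitute the sample gammas (Toeplitz matrix and right-hand side of size 2):
  Gamma_p = [[2.5428, 0.7506], [0.7506, 2.5428]]
  r_p     = [0.7506, -0.6419]
Written out:
  2.5428 phi_1 + 0.7506 phi_2 = 0.7506
  0.7506 phi_1 + 2.5428 phi_2 = -0.6419
Solve by Cramer's rule:
  det = gamma(0)^2 - gamma(1)^2 = (2.5428)^2 - (0.7506)^2 = 6.46583184 - 0.56340036 = 5.90243148
  phi_hat_1 = [gamma(1) gamma(0) - gamma(1) gamma(2)] / det = [(0.7506)(2.5428) - (0.7506)(-0.6419)] / 5.90243148 = 2.39043582 / 5.90243148 = 0.405
  phi_hat_2 = [gamma(0) gamma(2) - gamma(1)^2] / det = [(2.5428)(-0.6419) - (0.7506)^2] / 5.90243148 = -2.19562368 / 5.90243148 = -0.372
So phi_hat = [0.4050, -0.3720].
Therefore phi_hat_1 = 0.4050.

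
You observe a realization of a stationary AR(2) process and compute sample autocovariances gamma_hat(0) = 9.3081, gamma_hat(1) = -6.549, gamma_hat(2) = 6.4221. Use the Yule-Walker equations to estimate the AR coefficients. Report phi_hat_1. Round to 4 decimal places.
\hat\phi_{1} = -0.4320

The Yule-Walker equations for an AR(p) process read, in matrix form,
  Gamma_p phi = r_p,   with   (Gamma_p)_{ij} = gamma(|i - j|),
                       (r_p)_i = gamma(i),   i,j = 1..p.
Substitute the sample gammas (Toeplitz matrix and right-hand side of size 2):
  Gamma_p = [[9.3081, -6.549], [-6.549, 9.3081]]
  r_p     = [-6.549, 6.4221]
Written out:
  9.3081 phi_1 - 6.549 phi_2 = -6.549
  -6.549 phi_1 + 9.3081 phi_2 = 6.4221
Solve by Cramer's rule:
  det = gamma(0)^2 - gamma(1)^2 = (9.3081)^2 - (-6.549)^2 = 86.64072561 - 42.889401 = 43.75132461
  phi_hat_1 = [gamma(1) gamma(0) - gamma(1) gamma(2)] / det = [(-6.549)(9.3081) - (-6.549)(6.4221)] / 43.75132461 = -18.900414 / 43.75132461 = -0.432
  phi_hat_2 = [gamma(0) gamma(2) - gamma(1)^2] / det = [(9.3081)(6.4221) - (-6.549)^2] / 43.75132461 = 16.88814801 / 43.75132461 = 0.386
So phi_hat = [-0.4320, 0.3860].
Therefore phi_hat_1 = -0.4320.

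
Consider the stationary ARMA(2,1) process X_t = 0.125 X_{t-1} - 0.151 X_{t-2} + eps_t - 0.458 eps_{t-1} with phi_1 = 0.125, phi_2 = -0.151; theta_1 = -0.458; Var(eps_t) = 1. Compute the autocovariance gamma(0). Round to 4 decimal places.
\gamma(0) = 1.1498

Multiply the model equation by X_{t-k} and take expectations. With theta_0 = psi_0 = 1 and psi_j the MA(infinity) weights, this gives
  gamma(k) - sum_i phi_i gamma(k-i) = c_k,
  c_k = sigma^2 * sum_{j=k..q} theta_j psi_{j-k}   (c_k = 0 for k > q),
using gamma(-m) = gamma(m).
psi-weights needed (psi_j = theta_j + sum_i phi_i psi_{j-i}):
  psi_1 = theta_1 + phi_1 = -0.458 + (0.125) = -0.333
Right-hand sides:
  c_0 = sigma^2 (1 + theta_1 psi_1) = 1 * (1 + (-0.458)(-0.333)) = 1 * 1.152514 = 1.152514
  c_1 = sigma^2 theta_1 = 1 * (-0.458) = -0.458
  c_2 = 0
Equations for k = 0, 1, 2 (AR order 2, c_2 = 0):
  (E0) gamma(0) = phi_1 gamma(1) + phi_2 gamma(2) + c_0
  (E1) gamma(1) = phi_1 gamma(0) + phi_2 gamma(1) + c_1
  (E2) gamma(2) = phi_1 gamma(1) + phi_2 gamma(0)
From (E1): gamma(1) = A gamma(0) + B with
  A = phi_1 / (1 - phi_2) = 0.125 / 1.151 = 0.108601,   B = c_1 / (1 - phi_2) = -0.458 / 1.151 = -0.397915.
Insert (E2) into (E0): gamma(0) (1 - phi_2^2) = phi_1 (1 + phi_2) gamma(1) + c_0.
  phi_1 (1 + phi_2) = (0.125)(0.849) = 0.106125,   1 - phi_2^2 = 0.977199.
Replace gamma(1) by A gamma(0) + B and collect gamma(0):
  gamma(0) [0.977199 - (0.106125)(0.108601)] = (0.106125)(-0.397915) + 1.152514
  gamma(0) * 0.965674 = 1.110285
  gamma(0) = 1.110285 / 0.965674 = 1.149752.
Therefore gamma(0) = 1.1498 (to 4 decimal places).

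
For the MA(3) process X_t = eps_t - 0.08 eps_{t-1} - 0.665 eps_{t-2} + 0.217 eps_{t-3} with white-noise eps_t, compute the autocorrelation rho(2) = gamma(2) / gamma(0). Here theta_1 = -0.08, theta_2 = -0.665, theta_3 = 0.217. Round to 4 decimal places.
\rho(2) = -0.4562

For an MA(q) process with theta_0 = 1, the autocovariance is
  gamma(k) = sigma^2 * sum_{i=0..q-k} theta_i * theta_{i+k},
and rho(k) = gamma(k) / gamma(0). Sigma^2 cancels.
  numerator   = (1)*(-0.665) + (-0.08)*(0.217) = -0.68236.
  denominator = (1)^2 + (-0.08)^2 + (-0.665)^2 + (0.217)^2 = 1.495714.
  rho(2) = -0.68236 / 1.495714 = -0.4562.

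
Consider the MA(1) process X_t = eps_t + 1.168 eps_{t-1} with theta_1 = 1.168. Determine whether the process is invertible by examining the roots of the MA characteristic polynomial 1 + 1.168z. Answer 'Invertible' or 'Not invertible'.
\text{Not invertible}

The MA(q) characteristic polynomial is P(z) = 1 + 1.168z.
Invertibility requires all roots to lie outside the unit circle, i.e. |z| > 1 for every root.
This is linear in z: 1 + (1.168) z = 0  =>  z = -1/(1.168) = -0.856164,  |z| = 0.856164.
Moduli of all roots: 0.8562.
All moduli strictly greater than 1? No.
Verdict: Not invertible.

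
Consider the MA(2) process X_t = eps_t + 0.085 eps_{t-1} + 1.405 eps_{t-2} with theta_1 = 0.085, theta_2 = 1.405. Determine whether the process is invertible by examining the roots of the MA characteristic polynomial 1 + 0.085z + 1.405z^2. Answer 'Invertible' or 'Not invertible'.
\text{Not invertible}

The MA(q) characteristic polynomial is P(z) = 1 + 0.085z + 1.405z^2.
Invertibility requires all roots to lie outside the unit circle, i.e. |z| > 1 for every root.
Set 1 + (0.085) z + (1.405) z^2 = 0, i.e. a z^2 + b z + c = 0 with a = 1.405, b = 0.085, c = 1.
Discriminant D = b^2 - 4ac = (0.085)^2 - 4*(1.405)*1 = 0.007225 - (5.62) = -5.612775.
D < 0, so the roots are the complex-conjugate pair z = (-b +/- i sqrt(-D)) / (2a) = -0.0302 +/- 0.8431i.
For a conjugate pair |z|^2 = z * conj(z) = (product of roots) = c/a = 1/(1.405) = 0.711744, so |z| = sqrt(0.711744) = 0.8436 for both roots.
Moduli of all roots: 0.8436, 0.8436.
All moduli strictly greater than 1? No.
Verdict: Not invertible.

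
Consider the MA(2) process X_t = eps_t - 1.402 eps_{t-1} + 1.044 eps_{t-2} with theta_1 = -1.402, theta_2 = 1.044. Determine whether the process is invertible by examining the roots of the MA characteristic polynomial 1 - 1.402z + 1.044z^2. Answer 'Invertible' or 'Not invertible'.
\text{Not invertible}

The MA(q) characteristic polynomial is P(z) = 1 - 1.402z + 1.044z^2.
Invertibility requires all roots to lie outside the unit circle, i.e. |z| > 1 for every root.
Set 1 + (-1.402) z + (1.044) z^2 = 0, i.e. a z^2 + b z + c = 0 with a = 1.044, b = -1.402, c = 1.
Discriminant D = b^2 - 4ac = (-1.402)^2 - 4*(1.044)*1 = 1.965604 - (4.176) = -2.210396.
D < 0, so the roots are the complex-conjugate pair z = (-b +/- i sqrt(-D)) / (2a) = 0.6715 +/- 0.712i.
For a conjugate pair |z|^2 = z * conj(z) = (product of roots) = c/a = 1/(1.044) = 0.957854, so |z| = sqrt(0.957854) = 0.9787 for both roots.
Moduli of all roots: 0.9787, 0.9787.
All moduli strictly greater than 1? No.
Verdict: Not invertible.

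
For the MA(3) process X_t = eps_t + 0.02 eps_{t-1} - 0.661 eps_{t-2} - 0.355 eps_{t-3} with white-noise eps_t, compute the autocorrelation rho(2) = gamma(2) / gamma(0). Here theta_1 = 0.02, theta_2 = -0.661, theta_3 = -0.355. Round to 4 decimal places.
\rho(2) = -0.4274

For an MA(q) process with theta_0 = 1, the autocovariance is
  gamma(k) = sigma^2 * sum_{i=0..q-k} theta_i * theta_{i+k},
and rho(k) = gamma(k) / gamma(0). Sigma^2 cancels.
  numerator   = (1)*(-0.661) + (0.02)*(-0.355) = -0.6681.
  denominator = (1)^2 + (0.02)^2 + (-0.661)^2 + (-0.355)^2 = 1.563346.
  rho(2) = -0.6681 / 1.563346 = -0.4274.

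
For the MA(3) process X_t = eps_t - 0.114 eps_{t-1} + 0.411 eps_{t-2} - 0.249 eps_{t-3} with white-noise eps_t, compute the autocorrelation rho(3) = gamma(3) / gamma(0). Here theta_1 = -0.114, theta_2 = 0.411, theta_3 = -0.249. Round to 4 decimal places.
\rho(3) = -0.2002

For an MA(q) process with theta_0 = 1, the autocovariance is
  gamma(k) = sigma^2 * sum_{i=0..q-k} theta_i * theta_{i+k},
and rho(k) = gamma(k) / gamma(0). Sigma^2 cancels.
  numerator   = (1)*(-0.249) = -0.249.
  denominator = (1)^2 + (-0.114)^2 + (0.411)^2 + (-0.249)^2 = 1.243918.
  rho(3) = -0.249 / 1.243918 = -0.2002.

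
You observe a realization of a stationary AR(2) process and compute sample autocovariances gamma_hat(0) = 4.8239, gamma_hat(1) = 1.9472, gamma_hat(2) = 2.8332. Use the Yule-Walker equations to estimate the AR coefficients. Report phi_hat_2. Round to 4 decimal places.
\hat\phi_{2} = 0.5070

The Yule-Walker equations for an AR(p) process read, in matrix form,
  Gamma_p phi = r_p,   with   (Gamma_p)_{ij} = gamma(|i - j|),
                       (r_p)_i = gamma(i),   i,j = 1..p.
Substitute the sample gammas (Toeplitz matrix and right-hand side of size 2):
  Gamma_p = [[4.8239, 1.9472], [1.9472, 4.8239]]
  r_p     = [1.9472, 2.8332]
Written out:
  4.8239 phi_1 + 1.9472 phi_2 = 1.9472
  1.9472 phi_1 + 4.8239 phi_2 = 2.8332
Solve by Cramer's rule:
  det = gamma(0)^2 - gamma(1)^2 = (4.8239)^2 - (1.9472)^2 = 23.27001121 - 3.79158784 = 19.47842337
  phi_hat_1 = [gamma(1) gamma(0) - gamma(1) gamma(2)] / det = [(1.9472)(4.8239) - (1.9472)(2.8332)] / 19.47842337 = 3.87629104 / 19.47842337 = 0.199
  phi_hat_2 = [gamma(0) gamma(2) - gamma(1)^2] / det = [(4.8239)(2.8332) - (1.9472)^2] / 19.47842337 = 9.87548564 / 19.47842337 = 0.507
So phi_hat = [0.1990, 0.5070].
Therefore phi_hat_2 = 0.5070.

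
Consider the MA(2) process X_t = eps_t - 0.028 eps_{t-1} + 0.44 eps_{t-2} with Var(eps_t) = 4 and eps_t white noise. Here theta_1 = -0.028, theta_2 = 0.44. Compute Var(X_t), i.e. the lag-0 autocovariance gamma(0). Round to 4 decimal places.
\gamma(0) = 4.7775

For an MA(q) process X_t = eps_t + sum_i theta_i eps_{t-i} with
Var(eps_t) = sigma^2, the variance is
  gamma(0) = sigma^2 * (1 + sum_i theta_i^2).
  sum_i theta_i^2 = (-0.028)^2 + (0.44)^2 = 0.000784 + 0.1936 = 0.194384.
  gamma(0) = 4 * (1 + 0.194384) = 4 * 1.194384 = 4.777536, which rounds to 4.7775.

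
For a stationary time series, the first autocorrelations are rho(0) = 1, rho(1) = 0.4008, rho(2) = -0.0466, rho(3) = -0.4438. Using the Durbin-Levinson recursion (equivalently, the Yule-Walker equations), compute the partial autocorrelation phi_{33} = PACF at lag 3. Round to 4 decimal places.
\phi_{33} = -0.4080

The PACF at lag k is phi_{kk}, the last component of the solution
to the Yule-Walker system G_k phi = r_k where
  (G_k)_{ij} = rho(|i - j|), (r_k)_i = rho(i), i,j = 1..k.
Equivalently, Durbin-Levinson gives phi_{kk} iteratively:
  phi_{11} = rho(1)
  phi_{kk} = [rho(k) - sum_{j=1..k-1} phi_{k-1,j} rho(k-j)]
            / [1 - sum_{j=1..k-1} phi_{k-1,j} rho(j)],
  phi_{k,j} = phi_{k-1,j} - phi_{kk} phi_{k-1,k-j},  j = 1..k-1.
Step k = 1:
  phi_11 = rho(1) = 0.4008.
Step k = 2:
  phi_22 = [rho(2) - phi_11 rho(1)] / [1 - phi_11 rho(1)] = [-0.0466 - (0.4008)(0.4008)] / [1 - (0.4008)(0.4008)]
         = -0.20724064 / 0.83935936 = -0.246903.
  Update: phi_21 = phi_11 - phi_22 phi_11 = 0.4008 - (-0.246903)(0.4008) = 0.499759.
Step k = 3:
  phi_33 = [rho(3) - phi_21 rho(2) - phi_22 rho(1)] / [1 - phi_21 rho(1) - phi_22 rho(2)]
    numerator   = -0.4438 - (0.499759)(-0.0466) - (-0.246903)(0.4008) = -0.32155237
    denominator = 1 - (0.499759)(0.4008) - (-0.246903)(-0.0466) = 0.78819095
  phi_33 = -0.32155237 / 0.78819095 = -0.408.
Therefore phi_{33} = -0.4080.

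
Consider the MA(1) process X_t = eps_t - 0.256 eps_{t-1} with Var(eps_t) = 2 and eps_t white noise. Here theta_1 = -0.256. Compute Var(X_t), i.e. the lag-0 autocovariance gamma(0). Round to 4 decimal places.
\gamma(0) = 2.1311

For an MA(q) process X_t = eps_t + sum_i theta_i eps_{t-i} with
Var(eps_t) = sigma^2, the variance is
  gamma(0) = sigma^2 * (1 + sum_i theta_i^2).
  sum_i theta_i^2 = (-0.256)^2 = 0.065536.
  gamma(0) = 2 * (1 + 0.065536) = 2 * 1.065536 = 2.131072, which rounds to 2.1311.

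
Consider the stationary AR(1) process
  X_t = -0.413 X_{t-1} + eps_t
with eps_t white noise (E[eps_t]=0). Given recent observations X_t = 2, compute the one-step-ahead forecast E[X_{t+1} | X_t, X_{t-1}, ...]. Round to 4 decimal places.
E[X_{t+1} \mid \mathcal F_t] = -0.8260

For an AR(p) model X_t = c + sum_i phi_i X_{t-i} + eps_t, the
one-step-ahead conditional mean is
  E[X_{t+1} | X_t, ...] = c + sum_i phi_i X_{t+1-i}.
Substitute known values:
  E[X_{t+1} | ...] = (-0.413) * (2)
                   = -0.8260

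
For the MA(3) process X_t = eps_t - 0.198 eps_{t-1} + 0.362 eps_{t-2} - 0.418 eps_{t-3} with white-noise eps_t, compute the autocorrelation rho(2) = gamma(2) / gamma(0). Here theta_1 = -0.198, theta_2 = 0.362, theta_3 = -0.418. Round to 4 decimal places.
\rho(2) = 0.3307

For an MA(q) process with theta_0 = 1, the autocovariance is
  gamma(k) = sigma^2 * sum_{i=0..q-k} theta_i * theta_{i+k},
and rho(k) = gamma(k) / gamma(0). Sigma^2 cancels.
  numerator   = (1)*(0.362) + (-0.198)*(-0.418) = 0.444764.
  denominator = (1)^2 + (-0.198)^2 + (0.362)^2 + (-0.418)^2 = 1.344972.
  rho(2) = 0.444764 / 1.344972 = 0.3307.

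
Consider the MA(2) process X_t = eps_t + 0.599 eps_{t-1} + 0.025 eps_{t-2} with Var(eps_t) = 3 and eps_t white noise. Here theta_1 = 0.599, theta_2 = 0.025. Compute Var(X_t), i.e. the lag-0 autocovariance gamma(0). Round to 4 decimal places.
\gamma(0) = 4.0783

For an MA(q) process X_t = eps_t + sum_i theta_i eps_{t-i} with
Var(eps_t) = sigma^2, the variance is
  gamma(0) = sigma^2 * (1 + sum_i theta_i^2).
  sum_i theta_i^2 = (0.599)^2 + (0.025)^2 = 0.358801 + 0.000625 = 0.359426.
  gamma(0) = 3 * (1 + 0.359426) = 3 * 1.359426 = 4.078278, which rounds to 4.0783.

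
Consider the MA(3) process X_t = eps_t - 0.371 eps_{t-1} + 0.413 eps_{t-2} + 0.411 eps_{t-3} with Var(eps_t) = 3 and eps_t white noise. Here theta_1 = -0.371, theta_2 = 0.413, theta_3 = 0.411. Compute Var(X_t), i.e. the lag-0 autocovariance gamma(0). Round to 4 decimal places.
\gamma(0) = 4.4314

For an MA(q) process X_t = eps_t + sum_i theta_i eps_{t-i} with
Var(eps_t) = sigma^2, the variance is
  gamma(0) = sigma^2 * (1 + sum_i theta_i^2).
  sum_i theta_i^2 = (-0.371)^2 + (0.413)^2 + (0.411)^2 = 0.137641 + 0.170569 + 0.168921 = 0.477131.
  gamma(0) = 3 * (1 + 0.477131) = 3 * 1.477131 = 4.431393, which rounds to 4.4314.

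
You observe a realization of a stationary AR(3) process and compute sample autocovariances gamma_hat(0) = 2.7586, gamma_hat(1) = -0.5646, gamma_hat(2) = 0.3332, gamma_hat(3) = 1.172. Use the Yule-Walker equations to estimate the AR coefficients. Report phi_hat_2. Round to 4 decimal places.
\hat\phi_{2} = 0.1740

The Yule-Walker equations for an AR(p) process read, in matrix form,
  Gamma_p phi = r_p,   with   (Gamma_p)_{ij} = gamma(|i - j|),
                       (r_p)_i = gamma(i),   i,j = 1..p.
Substitute the sample gammas (Toeplitz matrix and right-hand side of size 3):
  Gamma_p = [[2.7586, -0.5646, 0.3332], [-0.5646, 2.7586, -0.5646], [0.3332, -0.5646, 2.7586]]
  r_p     = [-0.5646, 0.3332, 1.172]
Written out (R1..R3):
  (R1) 2.7586 phi_1 - 0.5646 phi_2 + 0.3332 phi_3 = -0.5646
  (R2) -0.5646 phi_1 + 2.7586 phi_2 - 0.5646 phi_3 = 0.3332
  (R3) 0.3332 phi_1 - 0.5646 phi_2 + 2.7586 phi_3 = 1.172
Gaussian elimination:
  R2 <- R2 - (-0.5646/2.7586) R1 = R2 - (-0.204669) R1:  2.643044 phi_2 - 0.496404 phi_3 = 0.217644
  R3 <- R3 - (0.3332/2.7586) R1 = R3 - (0.120786) R1:  -0.496404 phi_2 + 2.718354 phi_3 = 1.240196
  R3 <- R3 - (-0.496404/2.643044) R2 = R3 - (-0.187815) R2:  2.625122 phi_3 = 1.281073
Back-substitution:
  phi_hat_3 = 1.281073 / 2.625122 = 0.488005
  phi_hat_2 = (0.217644 - (-0.496404)(0.488005)) / 2.643044 = 0.174001
  phi_hat_1 = (-0.5646 - (-0.5646)(0.174001) - (0.3332)(0.488005)) / 2.7586 = -0.228001
So phi_hat = [-0.2280, 0.1740, 0.4880].
Therefore phi_hat_2 = 0.1740.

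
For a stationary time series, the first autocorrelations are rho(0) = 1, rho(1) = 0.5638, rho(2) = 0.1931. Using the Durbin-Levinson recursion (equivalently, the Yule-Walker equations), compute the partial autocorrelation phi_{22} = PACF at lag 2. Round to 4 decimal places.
\phi_{22} = -0.1829

The PACF at lag k is phi_{kk}, the last component of the solution
to the Yule-Walker system G_k phi = r_k where
  (G_k)_{ij} = rho(|i - j|), (r_k)_i = rho(i), i,j = 1..k.
Equivalently, Durbin-Levinson gives phi_{kk} iteratively:
  phi_{11} = rho(1)
  phi_{kk} = [rho(k) - sum_{j=1..k-1} phi_{k-1,j} rho(k-j)]
            / [1 - sum_{j=1..k-1} phi_{k-1,j} rho(j)],
  phi_{k,j} = phi_{k-1,j} - phi_{kk} phi_{k-1,k-j},  j = 1..k-1.
Step k = 1:
  phi_11 = rho(1) = 0.5638.
Step k = 2:
  phi_22 = [rho(2) - phi_11 rho(1)] / [1 - phi_11 rho(1)] = [0.1931 - (0.5638)(0.5638)] / [1 - (0.5638)(0.5638)]
         = -0.12477044 / 0.68212956 = -0.1829.
Therefore phi_{22} = -0.1829.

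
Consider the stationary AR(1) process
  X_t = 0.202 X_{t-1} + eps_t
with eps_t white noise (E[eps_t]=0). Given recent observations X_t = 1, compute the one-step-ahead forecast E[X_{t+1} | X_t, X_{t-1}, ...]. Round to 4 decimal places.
E[X_{t+1} \mid \mathcal F_t] = 0.2020

For an AR(p) model X_t = c + sum_i phi_i X_{t-i} + eps_t, the
one-step-ahead conditional mean is
  E[X_{t+1} | X_t, ...] = c + sum_i phi_i X_{t+1-i}.
Substitute known values:
  E[X_{t+1} | ...] = (0.202) * (1)
                   = 0.2020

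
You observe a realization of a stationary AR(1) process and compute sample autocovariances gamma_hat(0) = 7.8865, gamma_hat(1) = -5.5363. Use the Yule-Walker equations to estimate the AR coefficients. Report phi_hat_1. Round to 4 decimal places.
\hat\phi_{1} = -0.7020

The Yule-Walker equations for an AR(p) process read, in matrix form,
  Gamma_p phi = r_p,   with   (Gamma_p)_{ij} = gamma(|i - j|),
                       (r_p)_i = gamma(i),   i,j = 1..p.
Substitute the sample gammas (Toeplitz matrix and right-hand side of size 1):
  Gamma_p = [[7.8865]]
  r_p     = [-5.5363]
With p = 1 this is the single equation gamma(0) phi_1 = gamma(1):
  phi_hat_1 = gamma(1) / gamma(0) = -5.5363 / 7.8865 = -0.7020.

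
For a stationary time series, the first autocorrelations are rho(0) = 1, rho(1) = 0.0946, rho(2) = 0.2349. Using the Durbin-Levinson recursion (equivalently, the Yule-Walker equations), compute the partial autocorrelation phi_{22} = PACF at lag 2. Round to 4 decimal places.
\phi_{22} = 0.2280

The PACF at lag k is phi_{kk}, the last component of the solution
to the Yule-Walker system G_k phi = r_k where
  (G_k)_{ij} = rho(|i - j|), (r_k)_i = rho(i), i,j = 1..k.
Equivalently, Durbin-Levinson gives phi_{kk} iteratively:
  phi_{11} = rho(1)
  phi_{kk} = [rho(k) - sum_{j=1..k-1} phi_{k-1,j} rho(k-j)]
            / [1 - sum_{j=1..k-1} phi_{k-1,j} rho(j)],
  phi_{k,j} = phi_{k-1,j} - phi_{kk} phi_{k-1,k-j},  j = 1..k-1.
Step k = 1:
  phi_11 = rho(1) = 0.0946.
Step k = 2:
  phi_22 = [rho(2) - phi_11 rho(1)] / [1 - phi_11 rho(1)] = [0.2349 - (0.0946)(0.0946)] / [1 - (0.0946)(0.0946)]
         = 0.22595084 / 0.99105084 = 0.228.
Therefore phi_{22} = 0.2280.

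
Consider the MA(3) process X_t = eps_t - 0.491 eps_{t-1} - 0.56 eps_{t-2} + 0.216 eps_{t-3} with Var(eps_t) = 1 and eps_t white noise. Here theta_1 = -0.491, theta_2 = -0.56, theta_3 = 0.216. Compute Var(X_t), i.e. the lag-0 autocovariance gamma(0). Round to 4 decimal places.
\gamma(0) = 1.6013

For an MA(q) process X_t = eps_t + sum_i theta_i eps_{t-i} with
Var(eps_t) = sigma^2, the variance is
  gamma(0) = sigma^2 * (1 + sum_i theta_i^2).
  sum_i theta_i^2 = (-0.491)^2 + (-0.56)^2 + (0.216)^2 = 0.241081 + 0.3136 + 0.046656 = 0.601337.
  gamma(0) = 1 * (1 + 0.601337) = 1 * 1.601337 = 1.601337, which rounds to 1.6013.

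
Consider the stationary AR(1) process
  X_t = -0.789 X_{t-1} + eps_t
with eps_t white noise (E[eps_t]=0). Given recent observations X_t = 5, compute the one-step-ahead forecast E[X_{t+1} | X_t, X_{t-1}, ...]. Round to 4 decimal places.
E[X_{t+1} \mid \mathcal F_t] = -3.9450

For an AR(p) model X_t = c + sum_i phi_i X_{t-i} + eps_t, the
one-step-ahead conditional mean is
  E[X_{t+1} | X_t, ...] = c + sum_i phi_i X_{t+1-i}.
Substitute known values:
  E[X_{t+1} | ...] = (-0.789) * (5)
                   = -3.9450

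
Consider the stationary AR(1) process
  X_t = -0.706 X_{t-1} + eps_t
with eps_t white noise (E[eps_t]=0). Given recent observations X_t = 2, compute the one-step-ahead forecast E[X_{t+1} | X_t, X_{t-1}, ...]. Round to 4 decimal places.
E[X_{t+1} \mid \mathcal F_t] = -1.4120

For an AR(p) model X_t = c + sum_i phi_i X_{t-i} + eps_t, the
one-step-ahead conditional mean is
  E[X_{t+1} | X_t, ...] = c + sum_i phi_i X_{t+1-i}.
Substitute known values:
  E[X_{t+1} | ...] = (-0.706) * (2)
                   = -1.4120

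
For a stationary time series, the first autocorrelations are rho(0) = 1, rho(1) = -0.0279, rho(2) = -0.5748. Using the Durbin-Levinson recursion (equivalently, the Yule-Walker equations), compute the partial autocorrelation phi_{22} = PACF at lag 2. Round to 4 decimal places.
\phi_{22} = -0.5760

The PACF at lag k is phi_{kk}, the last component of the solution
to the Yule-Walker system G_k phi = r_k where
  (G_k)_{ij} = rho(|i - j|), (r_k)_i = rho(i), i,j = 1..k.
Equivalently, Durbin-Levinson gives phi_{kk} iteratively:
  phi_{11} = rho(1)
  phi_{kk} = [rho(k) - sum_{j=1..k-1} phi_{k-1,j} rho(k-j)]
            / [1 - sum_{j=1..k-1} phi_{k-1,j} rho(j)],
  phi_{k,j} = phi_{k-1,j} - phi_{kk} phi_{k-1,k-j},  j = 1..k-1.
Step k = 1:
  phi_11 = rho(1) = -0.0279.
Step k = 2:
  phi_22 = [rho(2) - phi_11 rho(1)] / [1 - phi_11 rho(1)] = [-0.5748 - (-0.0279)(-0.0279)] / [1 - (-0.0279)(-0.0279)]
         = -0.57557841 / 0.99922159 = -0.576.
Therefore phi_{22} = -0.5760.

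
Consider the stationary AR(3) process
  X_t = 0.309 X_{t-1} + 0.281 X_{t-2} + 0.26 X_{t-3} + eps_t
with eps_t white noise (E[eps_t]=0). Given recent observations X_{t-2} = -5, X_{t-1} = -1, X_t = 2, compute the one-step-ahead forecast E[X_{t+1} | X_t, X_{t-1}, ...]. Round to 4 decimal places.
E[X_{t+1} \mid \mathcal F_t] = -0.9630

For an AR(p) model X_t = c + sum_i phi_i X_{t-i} + eps_t, the
one-step-ahead conditional mean is
  E[X_{t+1} | X_t, ...] = c + sum_i phi_i X_{t+1-i}.
Substitute known values:
  E[X_{t+1} | ...] = (0.309) * (2) + (0.281) * (-1) + (0.26) * (-5)
                   = -0.9630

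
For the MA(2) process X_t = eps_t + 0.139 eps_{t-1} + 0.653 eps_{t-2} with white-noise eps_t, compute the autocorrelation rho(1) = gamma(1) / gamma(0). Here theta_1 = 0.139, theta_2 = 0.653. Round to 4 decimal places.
\rho(1) = 0.1589

For an MA(q) process with theta_0 = 1, the autocovariance is
  gamma(k) = sigma^2 * sum_{i=0..q-k} theta_i * theta_{i+k},
and rho(k) = gamma(k) / gamma(0). Sigma^2 cancels.
  numerator   = (1)*(0.139) + (0.139)*(0.653) = 0.229767.
  denominator = (1)^2 + (0.139)^2 + (0.653)^2 = 1.44573.
  rho(1) = 0.229767 / 1.44573 = 0.1589.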